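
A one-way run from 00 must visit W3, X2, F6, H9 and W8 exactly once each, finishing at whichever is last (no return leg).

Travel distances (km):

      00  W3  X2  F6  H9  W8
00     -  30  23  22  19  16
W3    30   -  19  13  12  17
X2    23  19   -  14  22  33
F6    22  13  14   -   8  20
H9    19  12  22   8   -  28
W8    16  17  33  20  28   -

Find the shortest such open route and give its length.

Shortest open route: 67 km.

There are 5! = 120 possible orderings.
00 → W3 → X2 → F6 → H9 → W8: 30+19+14+8+28 = 99
00 → W3 → X2 → F6 → W8 → H9: 30+19+14+20+28 = 111
00 → W3 → X2 → H9 → F6 → W8: 30+19+22+8+20 = 99
00 → W3 → X2 → H9 → W8 → F6: 30+19+22+28+20 = 119
00 → W3 → X2 → W8 → F6 → H9: 30+19+33+20+8 = 110
00 → W3 → X2 → W8 → H9 → F6: 30+19+33+28+8 = 118
00 → W3 → F6 → X2 → H9 → W8: 30+13+14+22+28 = 107
00 → W3 → F6 → X2 → W8 → H9: 30+13+14+33+28 = 118
00 → W3 → F6 → H9 → X2 → W8: 30+13+8+22+33 = 106
00 → W3 → F6 → H9 → W8 → X2: 30+13+8+28+33 = 112
00 → W3 → F6 → W8 → X2 → H9: 30+13+20+33+22 = 118
00 → W3 → F6 → W8 → H9 → X2: 30+13+20+28+22 = 113
00 → W3 → H9 → X2 → F6 → W8: 30+12+22+14+20 = 98
00 → W3 → H9 → X2 → W8 → F6: 30+12+22+33+20 = 117
… (106 more)
00 → W8 → W3 → H9 → F6 → X2: 16+17+12+8+14 = 67  ← best
The minimum is 67.
One shortest path: 00 → W8 → W3 → H9 → F6 → X2.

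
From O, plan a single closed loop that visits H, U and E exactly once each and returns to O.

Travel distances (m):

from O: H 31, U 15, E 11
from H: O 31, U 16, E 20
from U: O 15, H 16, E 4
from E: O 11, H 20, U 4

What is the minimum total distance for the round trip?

With 3 stops there are 3!/2 = 3 distinct round trips (a route and its reverse cost the same).
O → H → U → E → O: 31+16+4+11 = 62
O → H → E → U → O: 31+20+4+15 = 70
O → U → H → E → O: 15+16+20+11 = 62
The minimum is 62.
One optimal route: O → H → U → E → O (or its reverse).

62 m — the shortest possible round trip.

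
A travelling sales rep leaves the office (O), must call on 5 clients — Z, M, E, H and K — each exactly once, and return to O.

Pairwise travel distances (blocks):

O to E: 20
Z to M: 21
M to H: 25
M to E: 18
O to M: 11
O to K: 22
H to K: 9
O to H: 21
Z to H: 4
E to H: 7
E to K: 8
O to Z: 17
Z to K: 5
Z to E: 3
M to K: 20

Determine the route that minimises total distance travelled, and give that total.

With 5 stops there are 5!/2 = 60 distinct round trips (a route and its reverse cost the same).
O - Z - M - E - H - K - O: 17+21+18+7+9+22 = 94
O - Z - M - E - K - H - O: 17+21+18+8+9+21 = 94
O - Z - M - H - E - K - O: 17+21+25+7+8+22 = 100
O - Z - M - H - K - E - O: 17+21+25+9+8+20 = 100
O - Z - M - K - E - H - O: 17+21+20+8+7+21 = 94
O - Z - M - K - H - E - O: 17+21+20+9+7+20 = 94
O - Z - E - M - H - K - O: 17+3+18+25+9+22 = 94
O - Z - E - M - K - H - O: 17+3+18+20+9+21 = 88
O - Z - E - H - M - K - O: 17+3+7+25+20+22 = 94
O - Z - E - H - K - M - O: 17+3+7+9+20+11 = 67
O - Z - E - K - M - H - O: 17+3+8+20+25+21 = 94
O - Z - E - K - H - M - O: 17+3+8+9+25+11 = 73
O - Z - H - M - E - K - O: 17+4+25+18+8+22 = 94
O - Z - H - M - K - E - O: 17+4+25+20+8+20 = 94
… (46 more)
The minimum is 67.
One optimal route: O → Z → E → H → K → M → O (or its reverse).

Minimum total distance: 67 blocks.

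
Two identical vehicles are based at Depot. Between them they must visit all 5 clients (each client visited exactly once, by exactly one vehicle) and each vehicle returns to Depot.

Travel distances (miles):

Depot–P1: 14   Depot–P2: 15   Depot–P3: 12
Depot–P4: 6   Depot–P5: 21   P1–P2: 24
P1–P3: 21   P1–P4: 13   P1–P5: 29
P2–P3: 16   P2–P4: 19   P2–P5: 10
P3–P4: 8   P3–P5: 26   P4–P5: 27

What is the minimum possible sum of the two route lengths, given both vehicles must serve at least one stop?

Check every non-empty split of the stops between the two vehicles; for each half take its own optimal tour:
  {P1} + {P2, P3, P4, P5}: 28 + 61 = 89
  {P2} + {P1, P3, P4, P5}: 30 + 82 = 112
  {P1, P2} + {P3, P4, P5}: 53 + 61 = 114
  {P3} + {P1, P2, P4, P5}: 24 + 73 = 97
  {P1, P3} + {P2, P4, P5}: 47 + 56 = 103
  {P2, P3} + {P1, P4, P5}: 43 + 69 = 112
  … (15 splits in total)
Best: vehicle 1 Depot → P1 → Depot = 28; vehicle 2 Depot → P4 → P3 → P2 → P5 → Depot = 61; combined 89.

89 miles — the smallest possible combined total.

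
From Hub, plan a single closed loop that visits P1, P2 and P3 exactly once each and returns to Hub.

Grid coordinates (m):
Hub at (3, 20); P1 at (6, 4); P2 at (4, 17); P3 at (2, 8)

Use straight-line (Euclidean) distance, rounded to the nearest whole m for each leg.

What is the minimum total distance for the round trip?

Minimum total distance: 34 m.

There are 3 distinct closed tours to check (reversals are equivalent).
Hub - P1 - P2 - P3 - Hub: 16+13+9+12 = 50
Hub - P1 - P3 - P2 - Hub: 16+6+9+3 = 34
Hub - P2 - P1 - P3 - Hub: 3+13+6+12 = 34
The minimum is 34.
One optimal route: Hub → P1 → P3 → P2 → Hub (or its reverse).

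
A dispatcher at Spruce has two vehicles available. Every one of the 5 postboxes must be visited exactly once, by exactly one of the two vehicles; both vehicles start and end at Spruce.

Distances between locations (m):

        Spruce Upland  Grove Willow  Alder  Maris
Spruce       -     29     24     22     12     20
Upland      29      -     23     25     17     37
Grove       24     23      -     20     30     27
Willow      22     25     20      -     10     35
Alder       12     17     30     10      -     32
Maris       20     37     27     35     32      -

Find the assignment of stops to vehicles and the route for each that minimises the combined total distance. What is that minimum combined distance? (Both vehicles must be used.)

Minimum combined distance: 134 m.

Check every non-empty split of the stops between the two vehicles; for each half take its own optimal tour:
  {Upland} + {Grove, Willow, Alder, Maris}: 58 + 89 = 147
  {Grove} + {Upland, Willow, Alder, Maris}: 48 + 104 = 152
  {Upland, Grove} + {Willow, Alder, Maris}: 76 + 77 = 153
  {Willow} + {Upland, Grove, Alder, Maris}: 44 + 99 = 143
  {Upland, Willow} + {Grove, Alder, Maris}: 76 + 89 = 165
  {Grove, Willow} + {Upland, Alder, Maris}: 66 + 86 = 152
  … (15 splits in total)
  {Upland, Grove, Willow, Alder} + {Maris}: 94 + 40 = 134  ← best
Best: vehicle 1 Spruce → Upland → Grove → Willow → Alder → Spruce = 94; vehicle 2 Spruce → Maris → Spruce = 40; combined 134.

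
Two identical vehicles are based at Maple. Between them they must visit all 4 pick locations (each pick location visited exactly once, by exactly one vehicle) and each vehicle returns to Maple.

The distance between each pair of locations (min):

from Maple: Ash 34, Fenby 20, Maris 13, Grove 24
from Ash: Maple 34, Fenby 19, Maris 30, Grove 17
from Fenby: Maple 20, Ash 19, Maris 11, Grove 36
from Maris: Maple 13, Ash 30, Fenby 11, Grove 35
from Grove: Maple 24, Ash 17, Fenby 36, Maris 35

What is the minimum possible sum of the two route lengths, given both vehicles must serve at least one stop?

Check every non-empty split of the stops between the two vehicles; for each half take its own optimal tour:
  {Ash} + {Fenby, Maris, Grove}: 68 + 84 = 152
  {Fenby} + {Ash, Maris, Grove}: 40 + 84 = 124
  {Ash, Fenby} + {Maris, Grove}: 73 + 72 = 145
  {Maris} + {Ash, Fenby, Grove}: 26 + 80 = 106
  {Ash, Maris} + {Fenby, Grove}: 77 + 80 = 157
  {Fenby, Maris} + {Ash, Grove}: 44 + 75 = 119
  … (7 splits in total)
Best: vehicle 1 Maple → Maris → Maple = 26; vehicle 2 Maple → Fenby → Ash → Grove → Maple = 80; combined 106.

Minimum combined distance: 106 min.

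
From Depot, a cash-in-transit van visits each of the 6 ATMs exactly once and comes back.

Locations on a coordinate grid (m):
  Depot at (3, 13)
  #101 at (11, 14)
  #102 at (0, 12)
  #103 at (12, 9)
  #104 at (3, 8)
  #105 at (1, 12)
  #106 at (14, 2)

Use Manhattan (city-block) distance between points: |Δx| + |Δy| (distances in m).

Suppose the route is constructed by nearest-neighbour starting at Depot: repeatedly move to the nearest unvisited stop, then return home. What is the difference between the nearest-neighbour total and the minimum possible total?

Excess over optimum: 12 m.

From Depot: #105=3, #102=4, #104=5, #101=9, #103=13, #106=22 → choose #105 (3).
From #105: #102=1, #104=6, #101=12, #103=14, #106=23 → choose #102 (1).
From #102: #104=7, #101=13, #103=15, #106=24 → choose #104 (7).
From #104: #103=10, #101=14, #106=17 → choose #103 (10).
From #103: #101=6, #106=9 → choose #101 (6).
From #101: #106=15 → choose #106 (15).
NN route Depot → #105 → #102 → #104 → #103 → #101 → #106 → Depot costs 64.
Optimal: Depot → #101 → #103 → #106 → #104 → #102 → #105 → Depot costs 52 (by enumerating all 360 distinct tours).
Excess = 64 − 52 = 12.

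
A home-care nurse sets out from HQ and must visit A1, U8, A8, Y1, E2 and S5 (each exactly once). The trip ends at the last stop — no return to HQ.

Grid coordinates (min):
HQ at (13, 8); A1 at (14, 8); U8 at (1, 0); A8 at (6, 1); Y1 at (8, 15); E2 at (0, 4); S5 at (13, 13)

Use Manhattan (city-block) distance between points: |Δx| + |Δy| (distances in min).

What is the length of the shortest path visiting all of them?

There are 6! = 720 possible orderings.
HQ→A1→U8→A8→Y1→E2→S5: 1+21+6+16+19+22 = 85
HQ→A1→U8→A8→Y1→S5→E2: 1+21+6+16+7+22 = 73
HQ→A1→U8→A8→E2→Y1→S5: 1+21+6+9+19+7 = 63
HQ→A1→U8→A8→E2→S5→Y1: 1+21+6+9+22+7 = 66
HQ→A1→U8→A8→S5→Y1→E2: 1+21+6+19+7+19 = 73
HQ→A1→U8→A8→S5→E2→Y1: 1+21+6+19+22+19 = 88
HQ→A1→U8→Y1→A8→E2→S5: 1+21+22+16+9+22 = 91
HQ→A1→U8→Y1→A8→S5→E2: 1+21+22+16+19+22 = 101
… (712 more)
HQ→A1→S5→Y1→A8→U8→E2: 1+6+7+16+6+5 = 41  ← best
The minimum is 41.
One shortest path: HQ → A1 → S5 → Y1 → A8 → U8 → E2.

41 min — the minimum one-way total.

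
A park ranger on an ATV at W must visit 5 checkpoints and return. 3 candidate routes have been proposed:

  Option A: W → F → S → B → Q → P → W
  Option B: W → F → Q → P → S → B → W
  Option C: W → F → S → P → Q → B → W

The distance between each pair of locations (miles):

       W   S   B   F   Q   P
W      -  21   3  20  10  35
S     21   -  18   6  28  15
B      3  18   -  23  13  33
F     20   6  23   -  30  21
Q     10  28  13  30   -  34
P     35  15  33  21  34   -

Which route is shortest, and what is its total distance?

Shortest is Option C, total 91 miles.

Option A: 20 + 6 + 18 + 13 + 34 + 35 = 126
Option B: 20 + 30 + 34 + 15 + 18 + 3 = 120
Option C: 20 + 6 + 15 + 34 + 13 + 3 = 91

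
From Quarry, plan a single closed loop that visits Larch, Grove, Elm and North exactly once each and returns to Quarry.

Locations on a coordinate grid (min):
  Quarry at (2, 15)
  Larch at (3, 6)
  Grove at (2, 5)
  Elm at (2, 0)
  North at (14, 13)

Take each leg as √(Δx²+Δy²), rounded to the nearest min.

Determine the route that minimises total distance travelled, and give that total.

Quarry-Larch-Grove-Elm-North-Quarry: 9+1+5+18+12 = 45
Quarry-Larch-Grove-North-Elm-Quarry: 9+1+14+18+15 = 57
Quarry-Larch-Elm-Grove-North-Quarry: 9+6+5+14+12 = 46
Quarry-Larch-Elm-North-Grove-Quarry: 9+6+18+14+10 = 57
Quarry-Larch-North-Grove-Elm-Quarry: 9+13+14+5+15 = 56
Quarry-Larch-North-Elm-Grove-Quarry: 9+13+18+5+10 = 55
Quarry-Grove-Larch-Elm-North-Quarry: 10+1+6+18+12 = 47
Quarry-Grove-Larch-North-Elm-Quarry: 10+1+13+18+15 = 57
Quarry-Grove-Elm-Larch-North-Quarry: 10+5+6+13+12 = 46
Quarry-Grove-North-Larch-Elm-Quarry: 10+14+13+6+15 = 58
Quarry-Elm-Larch-Grove-North-Quarry: 15+6+1+14+12 = 48
Quarry-Elm-Grove-Larch-North-Quarry: 15+5+1+13+12 = 46
The minimum is 45.
One optimal route: Quarry → Larch → Grove → Elm → North → Quarry (or its reverse).

Shortest round trip = 45 min.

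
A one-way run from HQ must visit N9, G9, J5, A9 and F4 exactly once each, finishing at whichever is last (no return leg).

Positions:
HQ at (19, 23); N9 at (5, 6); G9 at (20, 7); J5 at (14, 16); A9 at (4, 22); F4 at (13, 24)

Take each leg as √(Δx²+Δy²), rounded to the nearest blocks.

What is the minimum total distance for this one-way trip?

There are 5! = 120 possible orderings.
HQ→N9→G9→J5→A9→F4: 22+15+11+12+9 = 69
HQ→N9→G9→J5→F4→A9: 22+15+11+8+9 = 65
HQ→N9→G9→A9→J5→F4: 22+15+22+12+8 = 79
HQ→N9→G9→A9→F4→J5: 22+15+22+9+8 = 76
HQ→N9→G9→F4→J5→A9: 22+15+18+8+12 = 75
HQ→N9→G9→F4→A9→J5: 22+15+18+9+12 = 76
HQ→N9→J5→G9→A9→F4: 22+13+11+22+9 = 77
HQ→N9→J5→G9→F4→A9: 22+13+11+18+9 = 73
HQ→N9→J5→A9→G9→F4: 22+13+12+22+18 = 87
HQ→N9→J5→A9→F4→G9: 22+13+12+9+18 = 74
HQ→N9→J5→F4→G9→A9: 22+13+8+18+22 = 83
HQ→N9→J5→F4→A9→G9: 22+13+8+9+22 = 74
HQ→N9→A9→G9→J5→F4: 22+16+22+11+8 = 79
HQ→N9→A9→G9→F4→J5: 22+16+22+18+8 = 86
… (106 more)
HQ→F4→A9→J5→G9→N9: 6+9+12+11+15 = 53  ← best
The minimum is 53.
One shortest path: HQ → F4 → A9 → J5 → G9 → N9.

Minimum one-way distance = 53 blocks.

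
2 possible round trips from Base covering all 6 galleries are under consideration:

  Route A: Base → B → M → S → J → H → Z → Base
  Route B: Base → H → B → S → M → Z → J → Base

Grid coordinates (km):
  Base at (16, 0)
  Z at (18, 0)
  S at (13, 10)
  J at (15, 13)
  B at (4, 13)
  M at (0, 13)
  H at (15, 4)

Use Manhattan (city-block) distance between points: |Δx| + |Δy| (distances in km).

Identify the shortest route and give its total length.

68 km — Route A is the shortest.

Route A: 25 + 4 + 16 + 5 + 9 + 7 + 2 = 68
Route B: 5 + 20 + 12 + 16 + 31 + 16 + 14 = 114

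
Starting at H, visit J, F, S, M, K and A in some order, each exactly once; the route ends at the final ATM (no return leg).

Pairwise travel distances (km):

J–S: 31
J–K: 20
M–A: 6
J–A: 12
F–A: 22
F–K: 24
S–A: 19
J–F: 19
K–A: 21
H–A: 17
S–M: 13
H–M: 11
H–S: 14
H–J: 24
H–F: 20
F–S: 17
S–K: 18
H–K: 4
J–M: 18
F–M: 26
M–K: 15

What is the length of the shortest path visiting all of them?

Shortest open route: 72 km.

There are 6! = 720 possible orderings.
H → J → F → S → M → K → A: 24+19+17+13+15+21 = 109
H → J → F → S → M → A → K: 24+19+17+13+6+21 = 100
H → J → F → S → K → M → A: 24+19+17+18+15+6 = 99
H → J → F → S → K → A → M: 24+19+17+18+21+6 = 105
H → J → F → S → A → M → K: 24+19+17+19+6+15 = 100
H → J → F → S → A → K → M: 24+19+17+19+21+15 = 115
H → J → F → M → S → K → A: 24+19+26+13+18+21 = 121
H → J → F → M → S → A → K: 24+19+26+13+19+21 = 122
… (712 more)
H → K → J → A → M → S → F: 4+20+12+6+13+17 = 72  ← best
The minimum is 72.
One shortest path: H → K → J → A → M → S → F.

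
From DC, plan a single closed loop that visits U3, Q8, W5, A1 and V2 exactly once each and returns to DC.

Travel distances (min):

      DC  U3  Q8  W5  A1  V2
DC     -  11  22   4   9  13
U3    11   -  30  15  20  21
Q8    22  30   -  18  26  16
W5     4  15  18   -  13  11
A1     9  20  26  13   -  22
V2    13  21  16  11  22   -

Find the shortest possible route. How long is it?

Minimum total distance: 88 min.

DC-U3-Q8-W5-A1-V2-DC: 11+30+18+13+22+13 = 107
DC-U3-Q8-W5-V2-A1-DC: 11+30+18+11+22+9 = 101
DC-U3-Q8-A1-W5-V2-DC: 11+30+26+13+11+13 = 104
DC-U3-Q8-A1-V2-W5-DC: 11+30+26+22+11+4 = 104
DC-U3-Q8-V2-W5-A1-DC: 11+30+16+11+13+9 = 90
DC-U3-Q8-V2-A1-W5-DC: 11+30+16+22+13+4 = 96
DC-U3-W5-Q8-A1-V2-DC: 11+15+18+26+22+13 = 105
DC-U3-W5-Q8-V2-A1-DC: 11+15+18+16+22+9 = 91
DC-U3-W5-A1-Q8-V2-DC: 11+15+13+26+16+13 = 94
DC-U3-W5-A1-V2-Q8-DC: 11+15+13+22+16+22 = 99
DC-U3-W5-V2-Q8-A1-DC: 11+15+11+16+26+9 = 88
DC-U3-W5-V2-A1-Q8-DC: 11+15+11+22+26+22 = 107
DC-U3-A1-Q8-W5-V2-DC: 11+20+26+18+11+13 = 99
DC-U3-A1-Q8-V2-W5-DC: 11+20+26+16+11+4 = 88
… (46 more)
The minimum is 88.
One optimal route: DC → U3 → W5 → V2 → Q8 → A1 → DC (or its reverse).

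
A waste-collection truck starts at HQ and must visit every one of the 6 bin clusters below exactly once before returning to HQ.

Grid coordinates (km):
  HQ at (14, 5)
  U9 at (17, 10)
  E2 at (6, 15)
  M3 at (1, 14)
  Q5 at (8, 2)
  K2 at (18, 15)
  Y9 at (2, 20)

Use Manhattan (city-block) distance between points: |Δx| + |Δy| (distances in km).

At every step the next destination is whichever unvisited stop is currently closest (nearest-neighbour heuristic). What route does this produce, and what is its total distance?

At HQ the remaining stops are U9 8, Q5 9, K2 14, E2 18, M3 22, Y9 27; go to U9.
At U9 the remaining stops are K2 6, E2 16, Q5 17, M3 20, Y9 25; go to K2.
At K2 the remaining stops are E2 12, M3 18, Y9 21, Q5 23; go to E2.
At E2 the remaining stops are M3 6, Y9 9, Q5 15; go to M3.
At M3 the remaining stops are Y9 7, Q5 19; go to Y9.
At Y9 the remaining stops are Q5 24; go to Q5.
Return Q5→HQ: 9.
Total = 8 + 6 + 12 + 6 + 7 + 24 + 9 = 72.

Total distance 72 km via the nearest-neighbour route HQ → U9 → K2 → E2 → M3 → Y9 → Q5 → HQ.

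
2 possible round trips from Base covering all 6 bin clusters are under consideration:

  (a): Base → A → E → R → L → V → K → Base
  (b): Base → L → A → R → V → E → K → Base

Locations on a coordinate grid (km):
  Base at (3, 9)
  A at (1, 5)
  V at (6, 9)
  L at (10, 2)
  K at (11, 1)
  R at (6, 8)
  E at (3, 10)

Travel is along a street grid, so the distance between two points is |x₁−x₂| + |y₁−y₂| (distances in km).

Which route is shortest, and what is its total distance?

(a): 6 + 7 + 5 + 10 + 11 + 13 + 16 = 68
(b): 14 + 12 + 8 + 1 + 4 + 17 + 16 = 72

Shortest is (a), total 68 km.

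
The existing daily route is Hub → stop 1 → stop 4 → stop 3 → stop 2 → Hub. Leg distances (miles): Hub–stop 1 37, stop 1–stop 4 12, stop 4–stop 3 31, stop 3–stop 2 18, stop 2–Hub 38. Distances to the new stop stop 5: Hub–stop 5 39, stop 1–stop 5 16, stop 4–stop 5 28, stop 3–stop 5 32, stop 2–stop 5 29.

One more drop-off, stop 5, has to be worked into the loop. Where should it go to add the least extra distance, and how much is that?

Adding 18 miles by placing stop 5 on the Hub–stop 1 leg.

Insertion cost between consecutive stops i–j is d(i,stop 5) + d(stop 5,j) − d(i,j):
  between Hub and stop 1: 39 + 16 − 37 = 18
  between stop 1 and stop 4: 16 + 28 − 12 = 32
  between stop 4 and stop 3: 28 + 32 − 31 = 29
  between stop 3 and stop 2: 32 + 29 − 18 = 43
  between stop 2 and Hub: 29 + 39 − 38 = 30
Cheapest insertion is between Hub and stop 1, adding 18.
New total = 136 + 18 = 154.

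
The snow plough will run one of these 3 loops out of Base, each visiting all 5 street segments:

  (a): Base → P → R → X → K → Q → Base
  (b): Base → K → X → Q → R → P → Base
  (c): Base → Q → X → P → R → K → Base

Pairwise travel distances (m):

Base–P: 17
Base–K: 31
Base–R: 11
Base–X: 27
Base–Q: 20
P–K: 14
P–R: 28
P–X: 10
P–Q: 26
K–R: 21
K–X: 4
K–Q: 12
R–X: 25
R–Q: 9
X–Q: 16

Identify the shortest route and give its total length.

(a): 17 + 28 + 25 + 4 + 12 + 20 = 106
(b): 31 + 4 + 16 + 9 + 28 + 17 = 105
(c): 20 + 16 + 10 + 28 + 21 + 31 = 126

Shortest is (b), total 105 m.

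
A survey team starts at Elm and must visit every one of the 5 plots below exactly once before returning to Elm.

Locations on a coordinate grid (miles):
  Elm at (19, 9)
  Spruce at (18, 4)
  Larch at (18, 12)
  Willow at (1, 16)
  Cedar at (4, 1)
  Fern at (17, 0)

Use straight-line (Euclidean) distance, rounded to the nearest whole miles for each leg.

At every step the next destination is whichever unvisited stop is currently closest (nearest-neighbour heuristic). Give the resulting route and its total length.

Elm → [Larch:3 / Spruce:5 / Fern:9 / Cedar:17 / Willow:19] → Larch (3)
Larch → [Spruce:8 / Fern:12 / Willow:17 / Cedar:18] → Spruce (8)
Spruce → [Fern:4 / Cedar:14 / Willow:21] → Fern (4)
Fern → [Cedar:13 / Willow:23] → Cedar (13)
Cedar → [Willow:15] → Willow (15)
Return Willow→Elm: 19.
Total = 3 + 8 + 4 + 13 + 15 + 19 = 62.

Nearest-neighbour total = 62 miles; route Elm → Larch → Spruce → Fern → Cedar → Willow → Elm.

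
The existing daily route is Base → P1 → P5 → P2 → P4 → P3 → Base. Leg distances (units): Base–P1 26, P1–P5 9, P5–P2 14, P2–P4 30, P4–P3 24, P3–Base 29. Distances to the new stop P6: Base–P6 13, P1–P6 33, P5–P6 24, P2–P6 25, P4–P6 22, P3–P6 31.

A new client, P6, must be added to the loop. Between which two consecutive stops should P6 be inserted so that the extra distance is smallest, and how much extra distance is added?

Insertion cost between consecutive stops i–j is d(i,P6) + d(P6,j) − d(i,j):
  between Base and P1: 13 + 33 − 26 = 20
  between P1 and P5: 33 + 24 − 9 = 48
  between P5 and P2: 24 + 25 − 14 = 35
  between P2 and P4: 25 + 22 − 30 = 17
  between P4 and P3: 22 + 31 − 24 = 29
  between P3 and Base: 31 + 13 − 29 = 15
Cheapest insertion is between P3 and Base, adding 15.
New total = 132 + 15 = 147.

Minimum extra distance: 15, inserting P6 between P3 and Base.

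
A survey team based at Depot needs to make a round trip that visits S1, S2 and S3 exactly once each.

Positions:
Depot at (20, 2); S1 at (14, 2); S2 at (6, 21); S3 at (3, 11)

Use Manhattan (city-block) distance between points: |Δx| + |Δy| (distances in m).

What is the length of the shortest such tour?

There are 3 distinct closed tours to check (reversals are equivalent).
Depot→S1→S2→S3→Depot: 6+27+13+26 = 72
Depot→S1→S3→S2→Depot: 6+20+13+33 = 72
Depot→S2→S1→S3→Depot: 33+27+20+26 = 106
The minimum is 72.
One optimal route: Depot → S1 → S2 → S3 → Depot (or its reverse).

Minimum total distance: 72 m.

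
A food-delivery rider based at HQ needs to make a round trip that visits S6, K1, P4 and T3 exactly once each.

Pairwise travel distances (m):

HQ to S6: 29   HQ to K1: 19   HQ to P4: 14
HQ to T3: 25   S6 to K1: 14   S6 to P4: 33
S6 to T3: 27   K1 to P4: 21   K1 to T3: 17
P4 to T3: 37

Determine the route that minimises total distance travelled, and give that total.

Minimum total distance: 101 m.

HQ→S6→K1→P4→T3→HQ: 29+14+21+37+25 = 126
HQ→S6→K1→T3→P4→HQ: 29+14+17+37+14 = 111
HQ→S6→P4→K1→T3→HQ: 29+33+21+17+25 = 125
HQ→S6→P4→T3→K1→HQ: 29+33+37+17+19 = 135
HQ→S6→T3→K1→P4→HQ: 29+27+17+21+14 = 108
HQ→S6→T3→P4→K1→HQ: 29+27+37+21+19 = 133
HQ→K1→S6→P4→T3→HQ: 19+14+33+37+25 = 128
HQ→K1→S6→T3→P4→HQ: 19+14+27+37+14 = 111
HQ→K1→P4→S6→T3→HQ: 19+21+33+27+25 = 125
HQ→K1→T3→S6→P4→HQ: 19+17+27+33+14 = 110
HQ→P4→S6→K1→T3→HQ: 14+33+14+17+25 = 103
HQ→P4→K1→S6→T3→HQ: 14+21+14+27+25 = 101
The minimum is 101.
One optimal route: HQ → P4 → K1 → S6 → T3 → HQ (or its reverse).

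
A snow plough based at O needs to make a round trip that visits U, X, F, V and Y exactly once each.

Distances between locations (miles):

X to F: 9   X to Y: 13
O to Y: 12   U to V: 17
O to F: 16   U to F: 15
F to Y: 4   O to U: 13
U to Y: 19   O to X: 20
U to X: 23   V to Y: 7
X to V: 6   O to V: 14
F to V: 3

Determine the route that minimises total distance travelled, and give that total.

61 miles — the shortest possible round trip.

With 5 stops there are 5!/2 = 60 distinct round trips (a route and its reverse cost the same).
O→U→X→F→V→Y→O: 13+23+9+3+7+12 = 67
O→U→X→F→Y→V→O: 13+23+9+4+7+14 = 70
O→U→X→V→F→Y→O: 13+23+6+3+4+12 = 61
O→U→X→V→Y→F→O: 13+23+6+7+4+16 = 69
O→U→X→Y→F→V→O: 13+23+13+4+3+14 = 70
O→U→X→Y→V→F→O: 13+23+13+7+3+16 = 75
O→U→F→X→V→Y→O: 13+15+9+6+7+12 = 62
O→U→F→X→Y→V→O: 13+15+9+13+7+14 = 71
O→U→F→V→X→Y→O: 13+15+3+6+13+12 = 62
O→U→F→V→Y→X→O: 13+15+3+7+13+20 = 71
O→U→F→Y→X→V→O: 13+15+4+13+6+14 = 65
O→U→F→Y→V→X→O: 13+15+4+7+6+20 = 65
O→U→V→X→F→Y→O: 13+17+6+9+4+12 = 61
O→U→V→X→Y→F→O: 13+17+6+13+4+16 = 69
… (46 more)
The minimum is 61.
One optimal route: O → U → X → V → F → Y → O (or its reverse).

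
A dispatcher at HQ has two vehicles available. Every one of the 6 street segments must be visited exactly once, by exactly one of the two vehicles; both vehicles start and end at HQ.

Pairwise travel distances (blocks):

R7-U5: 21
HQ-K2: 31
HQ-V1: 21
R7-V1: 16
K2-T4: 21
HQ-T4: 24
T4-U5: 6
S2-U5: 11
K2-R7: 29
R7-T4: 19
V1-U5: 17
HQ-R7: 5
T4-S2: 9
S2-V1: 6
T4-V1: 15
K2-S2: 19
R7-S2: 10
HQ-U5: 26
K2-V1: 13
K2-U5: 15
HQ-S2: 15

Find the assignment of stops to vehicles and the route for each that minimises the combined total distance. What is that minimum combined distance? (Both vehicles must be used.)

Minimum combined distance: 89 blocks.

There are 2^5 − 1 = 31 ways to divide the 6 stops into two non-empty groups. For each, the best each vehicle can do is its own shortest tour through its group:
  {K2} + {R7, T4, S2, V1, U5}: 62 + 68 = 130
  {R7} + {K2, T4, S2, V1, U5}: 10 + 79 = 89
  {K2, R7} + {T4, S2, V1, U5}: 65 + 68 = 133
  {T4} + {K2, R7, S2, V1, U5}: 48 + 75 = 123
  {K2, T4} + {R7, S2, V1, U5}: 76 + 64 = 140
  {R7, T4} + {K2, S2, V1, U5}: 48 + 75 = 123
  … (31 splits in total)
Best: vehicle 1 HQ → R7 → HQ = 10; vehicle 2 HQ → T4 → U5 → K2 → V1 → S2 → HQ = 79; combined 89.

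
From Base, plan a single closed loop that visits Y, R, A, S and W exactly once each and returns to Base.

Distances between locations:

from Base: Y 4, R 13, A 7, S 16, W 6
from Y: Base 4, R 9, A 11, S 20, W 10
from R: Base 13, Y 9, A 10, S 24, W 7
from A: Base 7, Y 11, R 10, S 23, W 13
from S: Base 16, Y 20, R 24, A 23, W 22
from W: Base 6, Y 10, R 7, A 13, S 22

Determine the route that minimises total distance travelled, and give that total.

Minimum total distance: 70.

Base-Y-R-A-S-W-Base: 4+9+10+23+22+6 = 74
Base-Y-R-A-W-S-Base: 4+9+10+13+22+16 = 74
Base-Y-R-S-A-W-Base: 4+9+24+23+13+6 = 79
Base-Y-R-S-W-A-Base: 4+9+24+22+13+7 = 79
Base-Y-R-W-A-S-Base: 4+9+7+13+23+16 = 72
Base-Y-R-W-S-A-Base: 4+9+7+22+23+7 = 72
Base-Y-A-R-S-W-Base: 4+11+10+24+22+6 = 77
Base-Y-A-R-W-S-Base: 4+11+10+7+22+16 = 70
Base-Y-A-S-R-W-Base: 4+11+23+24+7+6 = 75
Base-Y-A-S-W-R-Base: 4+11+23+22+7+13 = 80
Base-Y-A-W-R-S-Base: 4+11+13+7+24+16 = 75
Base-Y-A-W-S-R-Base: 4+11+13+22+24+13 = 87
Base-Y-S-R-A-W-Base: 4+20+24+10+13+6 = 77
Base-Y-S-R-W-A-Base: 4+20+24+7+13+7 = 75
… (46 more)
The minimum is 70.
One optimal route: Base → Y → A → R → W → S → Base (or its reverse).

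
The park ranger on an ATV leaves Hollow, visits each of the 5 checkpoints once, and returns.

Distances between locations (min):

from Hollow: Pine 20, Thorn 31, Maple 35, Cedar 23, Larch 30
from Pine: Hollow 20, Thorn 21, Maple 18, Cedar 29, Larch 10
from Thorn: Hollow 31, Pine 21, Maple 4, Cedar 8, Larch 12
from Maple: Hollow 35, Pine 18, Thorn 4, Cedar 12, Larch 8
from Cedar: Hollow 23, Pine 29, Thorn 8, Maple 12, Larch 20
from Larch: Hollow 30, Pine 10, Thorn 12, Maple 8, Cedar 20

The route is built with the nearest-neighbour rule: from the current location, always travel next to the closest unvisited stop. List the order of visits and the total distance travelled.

Hollow → [Pine:20 / Cedar:23 / Larch:30 / Thorn:31 / Maple:35] → Pine (20)
Pine → [Larch:10 / Maple:18 / Thorn:21 / Cedar:29] → Larch (10)
Larch → [Maple:8 / Thorn:12 / Cedar:20] → Maple (8)
Maple → [Thorn:4 / Cedar:12] → Thorn (4)
Thorn → [Cedar:8] → Cedar (8)
Return Cedar→Hollow: 23.
Total = 20 + 10 + 8 + 4 + 8 + 23 = 73.

Total distance 73 min via the nearest-neighbour route Hollow → Pine → Larch → Maple → Thorn → Cedar → Hollow.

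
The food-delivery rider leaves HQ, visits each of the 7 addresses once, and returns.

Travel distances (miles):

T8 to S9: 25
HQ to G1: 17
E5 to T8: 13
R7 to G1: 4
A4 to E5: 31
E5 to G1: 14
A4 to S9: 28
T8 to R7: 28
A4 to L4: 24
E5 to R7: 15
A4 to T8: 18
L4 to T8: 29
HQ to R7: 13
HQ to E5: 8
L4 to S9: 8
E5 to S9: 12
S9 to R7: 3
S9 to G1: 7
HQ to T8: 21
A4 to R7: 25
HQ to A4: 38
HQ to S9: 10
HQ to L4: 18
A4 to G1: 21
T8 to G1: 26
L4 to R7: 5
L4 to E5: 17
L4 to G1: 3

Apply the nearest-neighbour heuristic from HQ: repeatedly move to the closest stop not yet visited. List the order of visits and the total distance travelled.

HQ → [E5:8 / S9:10 / R7:13 / G1:17 / L4:18 / T8:21 / A4:38] → E5 (8)
E5 → [S9:12 / T8:13 / G1:14 / R7:15 / L4:17 / A4:31] → S9 (12)
S9 → [R7:3 / G1:7 / L4:8 / T8:25 / A4:28] → R7 (3)
R7 → [G1:4 / L4:5 / A4:25 / T8:28] → G1 (4)
G1 → [L4:3 / A4:21 / T8:26] → L4 (3)
L4 → [A4:24 / T8:29] → A4 (24)
A4 → [T8:18] → T8 (18)
Return T8→HQ: 21.
Total = 8 + 12 + 3 + 4 + 3 + 24 + 18 + 21 = 93.

Total distance 93 miles via the nearest-neighbour route HQ → E5 → S9 → R7 → G1 → L4 → A4 → T8 → HQ.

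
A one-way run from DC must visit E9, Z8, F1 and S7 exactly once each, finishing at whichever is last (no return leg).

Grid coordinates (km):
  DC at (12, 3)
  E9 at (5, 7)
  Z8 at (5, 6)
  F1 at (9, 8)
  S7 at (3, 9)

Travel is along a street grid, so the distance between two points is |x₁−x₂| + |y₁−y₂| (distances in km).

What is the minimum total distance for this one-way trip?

There are 4! = 24 possible orderings.
DC → E9 → Z8 → F1 → S7: 11+1+6+7 = 25
DC → E9 → Z8 → S7 → F1: 11+1+5+7 = 24
DC → E9 → F1 → Z8 → S7: 11+5+6+5 = 27
DC → E9 → F1 → S7 → Z8: 11+5+7+5 = 28
DC → E9 → S7 → Z8 → F1: 11+4+5+6 = 26
DC → E9 → S7 → F1 → Z8: 11+4+7+6 = 28
DC → Z8 → E9 → F1 → S7: 10+1+5+7 = 23
DC → Z8 → E9 → S7 → F1: 10+1+4+7 = 22
DC → Z8 → F1 → E9 → S7: 10+6+5+4 = 25
DC → Z8 → F1 → S7 → E9: 10+6+7+4 = 27
DC → Z8 → S7 → E9 → F1: 10+5+4+5 = 24
DC → Z8 → S7 → F1 → E9: 10+5+7+5 = 27
DC → F1 → E9 → Z8 → S7: 8+5+1+5 = 19
DC → F1 → E9 → S7 → Z8: 8+5+4+5 = 22
… (10 more)
The minimum is 19.
One shortest path: DC → F1 → E9 → Z8 → S7.

Minimum one-way distance = 19 km.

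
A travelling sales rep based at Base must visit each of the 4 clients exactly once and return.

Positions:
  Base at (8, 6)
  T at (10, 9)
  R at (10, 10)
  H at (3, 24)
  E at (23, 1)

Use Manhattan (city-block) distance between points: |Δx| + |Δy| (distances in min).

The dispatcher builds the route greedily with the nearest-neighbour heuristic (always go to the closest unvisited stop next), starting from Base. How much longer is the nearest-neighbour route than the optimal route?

The nearest-neighbour route is 4 min longer than optimal.

From Base: T=5, R=6, E=20, H=23 → choose T (5).
From T: R=1, E=21, H=22 → choose R (1).
From R: H=21, E=22 → choose H (21).
From H: E=43 → choose E (43).
NN route Base → T → R → H → E → Base costs 90.
Optimal: Base → H → R → T → E → Base costs 86 (by enumerating all 12 distinct tours).
Excess = 90 − 86 = 4.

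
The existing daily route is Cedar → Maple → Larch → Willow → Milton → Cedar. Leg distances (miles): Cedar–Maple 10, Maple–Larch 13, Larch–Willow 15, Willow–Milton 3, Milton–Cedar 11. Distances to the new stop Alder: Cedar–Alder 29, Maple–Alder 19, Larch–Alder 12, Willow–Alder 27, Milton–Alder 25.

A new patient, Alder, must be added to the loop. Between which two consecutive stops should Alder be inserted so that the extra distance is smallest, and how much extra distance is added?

Insertion cost between consecutive stops i–j is d(i,Alder) + d(Alder,j) − d(i,j):
  between Cedar and Maple: 29 + 19 − 10 = 38
  between Maple and Larch: 19 + 12 − 13 = 18
  between Larch and Willow: 12 + 27 − 15 = 24
  between Willow and Milton: 27 + 25 − 3 = 49
  between Milton and Cedar: 25 + 29 − 11 = 43
Cheapest insertion is between Maple and Larch, adding 18.
New total = 52 + 18 = 70.

Minimum extra distance: 18 miles, inserting Alder between Maple and Larch.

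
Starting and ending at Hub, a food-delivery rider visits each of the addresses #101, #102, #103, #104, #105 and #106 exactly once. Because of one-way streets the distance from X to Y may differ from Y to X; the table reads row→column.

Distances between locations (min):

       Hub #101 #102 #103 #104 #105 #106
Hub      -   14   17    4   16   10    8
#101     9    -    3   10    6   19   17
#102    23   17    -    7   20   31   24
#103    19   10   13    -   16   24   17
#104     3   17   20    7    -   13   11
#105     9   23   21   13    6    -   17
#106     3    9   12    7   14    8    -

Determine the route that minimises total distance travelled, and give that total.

Hub - #101 - #102 - #103 - #104 - #105 - #106 - Hub: 14+3+7+16+13+17+3 = 73
Hub - #101 - #102 - #103 - #104 - #106 - #105 - Hub: 14+3+7+16+11+8+9 = 68
Hub - #101 - #102 - #103 - #105 - #104 - #106 - Hub: 14+3+7+24+6+11+3 = 68
Hub - #101 - #102 - #103 - #105 - #106 - #104 - Hub: 14+3+7+24+17+14+3 = 82
Hub - #101 - #102 - #103 - #106 - #104 - #105 - Hub: 14+3+7+17+14+13+9 = 77
Hub - #101 - #102 - #103 - #106 - #105 - #104 - Hub: 14+3+7+17+8+6+3 = 58
Hub - #101 - #102 - #104 - #103 - #105 - #106 - Hub: 14+3+20+7+24+17+3 = 88
Hub - #101 - #102 - #104 - #103 - #106 - #105 - Hub: 14+3+20+7+17+8+9 = 78
… (712 more)
The minimum is 58.
One optimal route: Hub → #101 → #102 → #103 → #106 → #105 → #104 → Hub.

Minimum total distance: 58 min.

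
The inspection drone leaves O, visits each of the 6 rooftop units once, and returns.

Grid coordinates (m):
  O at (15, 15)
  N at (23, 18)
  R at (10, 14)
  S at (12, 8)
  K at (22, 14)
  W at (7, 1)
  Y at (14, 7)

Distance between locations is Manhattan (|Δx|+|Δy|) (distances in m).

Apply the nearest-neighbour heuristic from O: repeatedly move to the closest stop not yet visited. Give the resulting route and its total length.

From O: distances to unvisited — R=6, K=8, Y=9, S=10, N=11, W=22. Nearest is R (6).
From R: distances to unvisited — S=8, Y=11, K=12, W=16, N=17. Nearest is S (8).
From S: distances to unvisited — Y=3, W=12, K=16, N=21. Nearest is Y (3).
From Y: distances to unvisited — W=13, K=15, N=20. Nearest is W (13).
From W: distances to unvisited — K=28, N=33. Nearest is K (28).
From K: distances to unvisited — N=5. Nearest is N (5).
Return N→O: 11.
Total = 6 + 8 + 3 + 13 + 28 + 5 + 11 = 74.

74 m along O → R → S → Y → W → K → N → O.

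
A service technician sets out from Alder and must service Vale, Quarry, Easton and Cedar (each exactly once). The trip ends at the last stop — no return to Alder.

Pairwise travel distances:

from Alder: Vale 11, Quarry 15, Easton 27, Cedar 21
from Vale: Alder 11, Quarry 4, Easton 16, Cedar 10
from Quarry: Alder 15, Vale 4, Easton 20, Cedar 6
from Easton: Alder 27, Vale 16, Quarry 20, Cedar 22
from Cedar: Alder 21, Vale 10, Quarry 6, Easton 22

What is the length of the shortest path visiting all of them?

There are 4! = 24 possible orderings.
Alder→Vale→Quarry→Easton→Cedar: 11+4+20+22 = 57
Alder→Vale→Quarry→Cedar→Easton: 11+4+6+22 = 43
Alder→Vale→Easton→Quarry→Cedar: 11+16+20+6 = 53
Alder→Vale→Easton→Cedar→Quarry: 11+16+22+6 = 55
Alder→Vale→Cedar→Quarry→Easton: 11+10+6+20 = 47
Alder→Vale→Cedar→Easton→Quarry: 11+10+22+20 = 63
Alder→Quarry→Vale→Easton→Cedar: 15+4+16+22 = 57
Alder→Quarry→Vale→Cedar→Easton: 15+4+10+22 = 51
Alder→Quarry→Easton→Vale→Cedar: 15+20+16+10 = 61
Alder→Quarry→Easton→Cedar→Vale: 15+20+22+10 = 67
Alder→Quarry→Cedar→Vale→Easton: 15+6+10+16 = 47
Alder→Quarry→Cedar→Easton→Vale: 15+6+22+16 = 59
Alder→Easton→Vale→Quarry→Cedar: 27+16+4+6 = 53
Alder→Easton→Vale→Cedar→Quarry: 27+16+10+6 = 59
… (10 more)
The minimum is 43.
One shortest path: Alder → Vale → Quarry → Cedar → Easton.

Minimum one-way distance = 43.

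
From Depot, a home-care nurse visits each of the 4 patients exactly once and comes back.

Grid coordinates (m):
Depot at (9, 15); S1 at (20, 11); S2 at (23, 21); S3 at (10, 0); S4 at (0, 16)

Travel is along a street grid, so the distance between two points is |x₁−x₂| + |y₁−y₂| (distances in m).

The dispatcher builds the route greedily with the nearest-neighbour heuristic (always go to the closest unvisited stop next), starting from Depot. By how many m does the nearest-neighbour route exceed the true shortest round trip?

The nearest-neighbour route is 10 m longer than optimal.

Depot: S4=10, S1=15, S3=16, S2=20 ⇒ S4
S4: S1=25, S3=26, S2=28 ⇒ S1
S1: S2=13, S3=21 ⇒ S2
S2: S3=34 ⇒ S3
NN route Depot → S4 → S1 → S2 → S3 → Depot costs 98.
Optimal: Depot → S3 → S1 → S2 → S4 → Depot costs 88 (by enumerating all 12 distinct tours).
Excess = 98 − 88 = 10.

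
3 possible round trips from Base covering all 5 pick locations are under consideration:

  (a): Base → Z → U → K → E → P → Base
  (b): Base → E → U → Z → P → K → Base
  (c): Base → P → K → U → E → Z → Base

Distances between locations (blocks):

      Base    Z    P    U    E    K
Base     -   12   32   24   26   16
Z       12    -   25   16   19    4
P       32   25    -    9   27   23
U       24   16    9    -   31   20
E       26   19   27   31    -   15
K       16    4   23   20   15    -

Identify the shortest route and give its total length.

(a): 12 + 16 + 20 + 15 + 27 + 32 = 122
(b): 26 + 31 + 16 + 25 + 23 + 16 = 137
(c): 32 + 23 + 20 + 31 + 19 + 12 = 137

122 blocks — (a) is the shortest.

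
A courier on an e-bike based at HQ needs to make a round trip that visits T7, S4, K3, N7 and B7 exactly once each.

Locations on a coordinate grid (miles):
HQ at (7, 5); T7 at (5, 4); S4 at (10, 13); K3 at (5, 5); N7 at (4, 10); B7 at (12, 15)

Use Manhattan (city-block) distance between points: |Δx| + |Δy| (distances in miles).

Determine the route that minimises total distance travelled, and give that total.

Minimum total distance: 38 miles.

There are 60 distinct closed tours to check (reversals are equivalent).
HQ → T7 → S4 → K3 → N7 → B7 → HQ: 3+14+13+6+13+15 = 64
HQ → T7 → S4 → K3 → B7 → N7 → HQ: 3+14+13+17+13+8 = 68
HQ → T7 → S4 → N7 → K3 → B7 → HQ: 3+14+9+6+17+15 = 64
HQ → T7 → S4 → N7 → B7 → K3 → HQ: 3+14+9+13+17+2 = 58
HQ → T7 → S4 → B7 → K3 → N7 → HQ: 3+14+4+17+6+8 = 52
HQ → T7 → S4 → B7 → N7 → K3 → HQ: 3+14+4+13+6+2 = 42
HQ → T7 → K3 → S4 → N7 → B7 → HQ: 3+1+13+9+13+15 = 54
HQ → T7 → K3 → S4 → B7 → N7 → HQ: 3+1+13+4+13+8 = 42
HQ → T7 → K3 → N7 → S4 → B7 → HQ: 3+1+6+9+4+15 = 38
HQ → T7 → K3 → N7 → B7 → S4 → HQ: 3+1+6+13+4+11 = 38
HQ → T7 → K3 → B7 → S4 → N7 → HQ: 3+1+17+4+9+8 = 42
HQ → T7 → K3 → B7 → N7 → S4 → HQ: 3+1+17+13+9+11 = 54
HQ → T7 → N7 → S4 → K3 → B7 → HQ: 3+7+9+13+17+15 = 64
HQ → T7 → N7 → S4 → B7 → K3 → HQ: 3+7+9+4+17+2 = 42
… (46 more)
The minimum is 38.
One optimal route: HQ → T7 → K3 → N7 → S4 → B7 → HQ (or its reverse).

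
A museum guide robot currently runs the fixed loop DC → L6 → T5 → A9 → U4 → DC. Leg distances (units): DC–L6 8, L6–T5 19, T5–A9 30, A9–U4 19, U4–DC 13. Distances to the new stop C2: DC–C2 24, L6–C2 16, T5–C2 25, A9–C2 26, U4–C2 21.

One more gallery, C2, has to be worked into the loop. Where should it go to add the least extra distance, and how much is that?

+21 — insert C2 between T5 and A9.

Insertion cost between consecutive stops i–j is d(i,C2) + d(C2,j) − d(i,j):
  between DC and L6: 24 + 16 − 8 = 32
  between L6 and T5: 16 + 25 − 19 = 22
  between T5 and A9: 25 + 26 − 30 = 21
  between A9 and U4: 26 + 21 − 19 = 28
  between U4 and DC: 21 + 24 − 13 = 32
Cheapest insertion is between T5 and A9, adding 21.
New total = 89 + 21 = 110.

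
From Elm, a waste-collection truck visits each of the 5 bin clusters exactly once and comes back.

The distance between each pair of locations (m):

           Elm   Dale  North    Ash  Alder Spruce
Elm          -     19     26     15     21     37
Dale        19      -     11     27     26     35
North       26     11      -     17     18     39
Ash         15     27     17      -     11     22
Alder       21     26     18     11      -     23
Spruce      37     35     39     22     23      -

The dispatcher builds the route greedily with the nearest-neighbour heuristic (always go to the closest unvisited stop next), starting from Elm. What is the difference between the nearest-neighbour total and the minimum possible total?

From Elm: Ash=15, Dale=19, Alder=21, North=26, Spruce=37 → choose Ash (15).
From Ash: Alder=11, North=17, Spruce=22, Dale=27 → choose Alder (11).
From Alder: North=18, Spruce=23, Dale=26 → choose North (18).
From North: Dale=11, Spruce=39 → choose Dale (11).
From Dale: Spruce=35 → choose Spruce (35).
NN route Elm → Ash → Alder → North → Dale → Spruce → Elm costs 127.
Optimal: Elm → Dale → North → Alder → Spruce → Ash → Elm costs 108 (by enumerating all 60 distinct tours).
Excess = 127 − 108 = 19.

19 m longer than the optimal tour.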